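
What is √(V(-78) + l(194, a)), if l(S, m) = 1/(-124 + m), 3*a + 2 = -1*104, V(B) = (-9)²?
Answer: √18505770/478 ≈ 8.9996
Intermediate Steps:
V(B) = 81
a = -106/3 (a = -⅔ + (-1*104)/3 = -⅔ + (⅓)*(-104) = -⅔ - 104/3 = -106/3 ≈ -35.333)
√(V(-78) + l(194, a)) = √(81 + 1/(-124 - 106/3)) = √(81 + 1/(-478/3)) = √(81 - 3/478) = √(38715/478) = √18505770/478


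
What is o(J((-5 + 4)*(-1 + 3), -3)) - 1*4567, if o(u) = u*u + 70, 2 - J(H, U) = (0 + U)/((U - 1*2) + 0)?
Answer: -112376/25 ≈ -4495.0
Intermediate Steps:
J(H, U) = 2 - U/(-2 + U) (J(H, U) = 2 - (0 + U)/((U - 1*2) + 0) = 2 - U/((U - 2) + 0) = 2 - U/((-2 + U) + 0) = 2 - U/(-2 + U))
o(u) = 70 + u² (o(u) = u² + 70 = 70 + u²)
o(J((-5 + 4)*(-1 + 3), -3)) - 1*4567 = (70 + ((-4 - 3)/(-2 - 3))²) - 1*4567 = (70 + (-7/(-5))²) - 4567 = (70 + (-⅕*(-7))²) - 4567 = (70 + (7/5)²) - 4567 = (70 + 49/25) - 4567 = 1799/25 - 4567 = -112376/25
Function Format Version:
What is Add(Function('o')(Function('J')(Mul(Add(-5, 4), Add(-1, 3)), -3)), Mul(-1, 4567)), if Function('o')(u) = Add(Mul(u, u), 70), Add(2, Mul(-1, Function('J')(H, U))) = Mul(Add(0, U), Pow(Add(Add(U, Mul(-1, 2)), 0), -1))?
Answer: Rational(-112376, 25) ≈ -4495.0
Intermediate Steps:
Function('J')(H, U) = Add(2, Mul(-1, U, Pow(Add(-2, U), -1))) (Function('J')(H, U) = Add(2, Mul(-1, Mul(Add(0, U), Pow(Add(Add(U, Mul(-1, 2)), 0), -1)))) = Add(2, Mul(-1, Mul(U, Pow(Add(Add(U, -2), 0), -1)))) = Add(2, Mul(-1, Mul(U, Pow(Add(Add(-2, U), 0), -1)))) = Add(2, Mul(-1, Mul(U, Pow(Add(-2, U), -1)))) = Add(2, Mul(-1, U, Pow(Add(-2, U), -1))))
Function('o')(u) = Add(70, Pow(u, 2)) (Function('o')(u) = Add(Pow(u, 2), 70) = Add(70, Pow(u, 2)))
Add(Function('o')(Function('J')(Mul(Add(-5, 4), Add(-1, 3)), -3)), Mul(-1, 4567)) = Add(Add(70, Pow(Mul(Pow(Add(-2, -3), -1), Add(-4, -3)), 2)), Mul(-1, 4567)) = Add(Add(70, Pow(Mul(Pow(-5, -1), -7), 2)), -4567) = Add(Add(70, Pow(Mul(Rational(-1, 5), -7), 2)), -4567) = Add(Add(70, Pow(Rational(7, 5), 2)), -4567) = Add(Add(70, Rational(49, 25)), -4567) = Add(Rational(1799, 25), -4567) = Rational(-112376, 25)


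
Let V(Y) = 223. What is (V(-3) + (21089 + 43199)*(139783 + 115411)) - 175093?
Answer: 16405737002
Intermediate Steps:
(V(-3) + (21089 + 43199)*(139783 + 115411)) - 175093 = (223 + (21089 + 43199)*(139783 + 115411)) - 175093 = (223 + 64288*255194) - 175093 = (223 + 16405911872) - 175093 = 16405912095 - 175093 = 16405737002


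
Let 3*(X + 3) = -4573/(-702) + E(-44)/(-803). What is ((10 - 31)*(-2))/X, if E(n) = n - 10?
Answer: -10146708/194761 ≈ -52.098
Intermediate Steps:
E(n) = -10 + n
X = -1363327/1691118 (X = -3 + (-4573/(-702) + (-10 - 44)/(-803))/3 = -3 + (-4573*(-1/702) - 54*(-1/803))/3 = -3 + (4573/702 + 54/803)/3 = -3 + (⅓)*(3710027/563706) = -3 + 3710027/1691118 = -1363327/1691118 ≈ -0.80617)
((10 - 31)*(-2))/X = ((10 - 31)*(-2))/(-1363327/1691118) = -21*(-2)*(-1691118/1363327) = 42*(-1691118/1363327) = -10146708/194761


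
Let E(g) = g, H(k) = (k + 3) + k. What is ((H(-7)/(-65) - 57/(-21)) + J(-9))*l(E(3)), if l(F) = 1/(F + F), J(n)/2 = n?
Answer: -3439/1365 ≈ -2.5194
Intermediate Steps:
H(k) = 3 + 2*k (H(k) = (3 + k) + k = 3 + 2*k)
J(n) = 2*n
l(F) = 1/(2*F)
((H(-7)/(-65) - 57/(-21)) + J(-9))*l(E(3)) = (((3 + 2*(-7))/(-65) - 57/(-21)) + 2*(-9))*((½)/3) = (((3 - 14)*(-1/65) - 57*(-1/21)) - 18)*((½)*(⅓)) = ((-11*(-1/65) + 19/7) - 18)*(⅙) = ((11/65 + 19/7) - 18)*(⅙) = (1312/455 - 18)*(⅙) = -6878/455*⅙ = -3439/1365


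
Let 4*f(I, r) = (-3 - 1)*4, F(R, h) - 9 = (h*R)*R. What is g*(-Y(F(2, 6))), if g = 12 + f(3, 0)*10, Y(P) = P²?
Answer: 30492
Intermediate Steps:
F(R, h) = 9 + h*R² (F(R, h) = 9 + (h*R)*R = 9 + (R*h)*R = 9 + h*R²)
f(I, r) = -4 (f(I, r) = ((-3 - 1)*4)/4 = (-4*4)/4 = (¼)*(-16) = -4)
g = -28 (g = 12 - 4*10 = 12 - 40 = -28)
g*(-Y(F(2, 6))) = -(-28)*(9 + 6*2²)² = -(-28)*(9 + 6*4)² = -(-28)*(9 + 24)² = -(-28)*33² = -(-28)*1089 = -28*(-1089) = 30492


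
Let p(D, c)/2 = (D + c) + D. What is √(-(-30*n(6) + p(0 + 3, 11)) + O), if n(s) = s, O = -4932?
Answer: I*√4786 ≈ 69.181*I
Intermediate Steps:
p(D, c) = 2*c + 4*D (p(D, c) = 2*((D + c) + D) = 2*(c + 2*D) = 2*c + 4*D)
√(-(-30*n(6) + p(0 + 3, 11)) + O) = √(-(-30*6 + (2*11 + 4*(0 + 3))) - 4932) = √(-(-180 + (22 + 4*3)) - 4932) = √(-(-180 + (22 + 12)) - 4932) = √(-(-180 + 34) - 4932) = √(-1*(-146) - 4932) = √(146 - 4932) = √(-4786) = I*√4786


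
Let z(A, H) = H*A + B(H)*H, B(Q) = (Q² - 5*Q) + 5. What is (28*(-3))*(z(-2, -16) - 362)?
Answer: 486024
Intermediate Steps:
B(Q) = 5 + Q² - 5*Q
z(A, H) = A*H + H*(5 + H² - 5*H) (z(A, H) = H*A + (5 + H² - 5*H)*H = A*H + H*(5 + H² - 5*H))
(28*(-3))*(z(-2, -16) - 362) = (28*(-3))*(-16*(5 - 2 + (-16)² - 5*(-16)) - 362) = -84*(-16*(5 - 2 + 256 + 80) - 362) = -84*(-16*339 - 362) = -84*(-5424 - 362) = -84*(-5786) = 486024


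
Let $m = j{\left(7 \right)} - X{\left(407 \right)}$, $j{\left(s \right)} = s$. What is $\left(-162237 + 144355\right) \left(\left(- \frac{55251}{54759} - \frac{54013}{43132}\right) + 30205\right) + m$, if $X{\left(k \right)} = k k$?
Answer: $- \frac{212666677992217143}{393644198} \approx -5.4025 \cdot 10^{8}$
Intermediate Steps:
$X{\left(k \right)} = k^{2}$
$m = -165642$ ($m = 7 - 407^{2} = 7 - 165649 = -165642$)
$\left(-162237 + 144355\right) \left(\left(- \frac{55251}{54759} - \frac{54013}{43132}\right) + 30205\right) + m = \left(-162237 + 144355\right) \left(\left(- \frac{55251}{54759} - \frac{54013}{43132}\right) + 30205\right) - 165642 = - 17882 \left(\left(\left(-55251\right) \frac{1}{54759} - \frac{54013}{43132}\right) + 30205\right) - 165642 = - 17882 \left(\left(- \frac{18417}{18253} - \frac{54013}{43132}\right) + 30205\right) - 165642 = - 17882 \left(- \frac{1780261333}{787288396} + 30205\right) - 165642 = \left(-17882\right) \frac{23778265739847}{787288396} - 165642 = - \frac{212601473979972027}{393644198} - 165642 = - \frac{212666677992217143}{393644198}$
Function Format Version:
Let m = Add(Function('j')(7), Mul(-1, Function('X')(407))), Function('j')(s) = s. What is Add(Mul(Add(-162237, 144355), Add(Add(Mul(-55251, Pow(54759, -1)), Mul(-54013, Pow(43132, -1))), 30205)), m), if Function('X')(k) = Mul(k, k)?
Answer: Rational(-212666677992217143, 393644198) ≈ -5.4025e+8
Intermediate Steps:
Function('X')(k) = Pow(k, 2)
m = -165642 (m = Add(7, Mul(-1, Pow(407, 2))) = Add(7, Mul(-1, 165649)) = Add(7, -165649) = -165642)
Add(Mul(Add(-162237, 144355), Add(Add(Mul(-55251, Pow(54759, -1)), Mul(-54013, Pow(43132, -1))), 30205)), m) = Add(Mul(Add(-162237, 144355), Add(Add(Mul(-55251, Pow(54759, -1)), Mul(-54013, Pow(43132, -1))), 30205)), -165642) = Add(Mul(-17882, Add(Add(Mul(-55251, Rational(1, 54759)), Mul(-54013, Rational(1, 43132))), 30205)), -165642) = Add(Mul(-17882, Add(Add(Rational(-18417, 18253), Rational(-54013, 43132)), 30205)), -165642) = Add(Mul(-17882, Add(Rational(-1780261333, 787288396), 30205)), -165642) = Add(Mul(-17882, Rational(23778265739847, 787288396)), -165642) = Add(Rational(-212601473979972027, 393644198), -165642) = Rational(-212666677992217143, 393644198)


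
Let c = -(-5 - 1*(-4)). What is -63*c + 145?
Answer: 82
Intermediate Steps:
c = 1 (c = -(-5 + 4) = -1*(-1) = 1)
-63*c + 145 = -63*1 + 145 = -63 + 145 = 82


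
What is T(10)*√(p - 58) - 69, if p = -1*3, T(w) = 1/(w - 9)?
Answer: -69 + I*√61 ≈ -69.0 + 7.8102*I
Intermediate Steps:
T(w) = 1/(-9 + w)
p = -3
T(10)*√(p - 58) - 69 = √(-3 - 58)/(-9 + 10) - 69 = √(-61)/1 - 69 = 1*(I*√61) - 69 = I*√61 - 69 = -69 + I*√61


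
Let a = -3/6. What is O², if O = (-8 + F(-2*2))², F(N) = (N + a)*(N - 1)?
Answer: 707281/16 ≈ 44205.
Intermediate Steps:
a = -½ (a = -3*⅙ = -½ ≈ -0.50000)
F(N) = (-1 + N)*(-½ + N) (F(N) = (N - ½)*(N - 1) = (-½ + N)*(-1 + N) = (-1 + N)*(-½ + N))
O = 841/4 (O = (-8 + (½ + (-2*2)² - (-3)*2))² = (-8 + (½ + (-4)² - 3/2*(-4)))² = (-8 + (½ + 16 + 6))² = (-8 + 45/2)² = (29/2)² = 841/4 ≈ 210.25)
O² = (841/4)² = 707281/16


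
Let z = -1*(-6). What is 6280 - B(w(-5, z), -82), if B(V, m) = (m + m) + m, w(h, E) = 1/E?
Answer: 6526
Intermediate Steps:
z = 6
B(V, m) = 3*m (B(V, m) = 2*m + m = 3*m)
6280 - B(w(-5, z), -82) = 6280 - 3*(-82) = 6280 - 1*(-246) = 6280 + 246 = 6526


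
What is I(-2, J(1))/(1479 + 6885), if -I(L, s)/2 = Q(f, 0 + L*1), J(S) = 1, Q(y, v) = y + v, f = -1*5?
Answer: 7/4182 ≈ 0.0016738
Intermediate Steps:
f = -5
Q(y, v) = v + y
I(L, s) = 10 - 2*L (I(L, s) = -2*((0 + L*1) - 5) = -2*((0 + L) - 5) = -2*(L - 5) = -2*(-5 + L) = 10 - 2*L)
I(-2, J(1))/(1479 + 6885) = (10 - 2*(-2))/(1479 + 6885) = (10 + 4)/8364 = 14*(1/8364) = 7/4182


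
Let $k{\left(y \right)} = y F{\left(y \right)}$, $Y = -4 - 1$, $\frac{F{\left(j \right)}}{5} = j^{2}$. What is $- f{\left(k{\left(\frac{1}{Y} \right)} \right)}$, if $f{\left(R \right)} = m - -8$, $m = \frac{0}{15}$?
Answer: $-8$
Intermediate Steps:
$F{\left(j \right)} = 5 j^{2}$
$m = 0$ ($m = 0 \cdot \frac{1}{15} = 0$)
$Y = -5$
$k{\left(y \right)} = 5 y^{3}$ ($k{\left(y \right)} = y 5 y^{2} = 5 y^{3}$)
$f{\left(R \right)} = 8$ ($f{\left(R \right)} = 0 - -8 = 0 + 8 = 8$)
$- f{\left(k{\left(\frac{1}{Y} \right)} \right)} = \left(-1\right) 8 = -8$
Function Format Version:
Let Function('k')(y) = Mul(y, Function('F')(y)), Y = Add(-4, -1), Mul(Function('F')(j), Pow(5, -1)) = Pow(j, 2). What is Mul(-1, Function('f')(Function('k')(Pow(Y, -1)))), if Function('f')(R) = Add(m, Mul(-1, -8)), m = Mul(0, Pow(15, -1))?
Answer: -8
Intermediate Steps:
Function('F')(j) = Mul(5, Pow(j, 2))
m = 0 (m = Mul(0, Rational(1, 15)) = 0)
Y = -5
Function('k')(y) = Mul(5, Pow(y, 3)) (Function('k')(y) = Mul(y, Mul(5, Pow(y, 2))) = Mul(5, Pow(y, 3)))
Function('f')(R) = 8 (Function('f')(R) = Add(0, Mul(-1, -8)) = Add(0, 8) = 8)
Mul(-1, Function('f')(Function('k')(Pow(Y, -1)))) = Mul(-1, 8) = -8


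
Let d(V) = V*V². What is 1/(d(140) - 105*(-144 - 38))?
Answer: 1/2763110 ≈ 3.6191e-7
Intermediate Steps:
d(V) = V³
1/(d(140) - 105*(-144 - 38)) = 1/(140³ - 105*(-144 - 38)) = 1/(2744000 - 105*(-182)) = 1/(2744000 + 19110) = 1/2763110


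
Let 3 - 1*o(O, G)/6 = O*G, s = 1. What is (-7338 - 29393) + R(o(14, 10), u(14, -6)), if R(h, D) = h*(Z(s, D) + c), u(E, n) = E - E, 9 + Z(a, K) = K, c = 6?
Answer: -34265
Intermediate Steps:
Z(a, K) = -9 + K
u(E, n) = 0
o(O, G) = 18 - 6*G*O (o(O, G) = 18 - 6*O*G = 18 - 6*G*O)
R(h, D) = h*(-3 + D) (R(h, D) = h*((-9 + D) + 6) = h*(-3 + D))
(-7338 - 29393) + R(o(14, 10), u(14, -6)) = (-7338 - 29393) + (18 - 6*10*14)*(-3 + 0) = -36731 + (18 - 840)*(-3) = -36731 - 822*(-3) = -36731 + 2466 = -34265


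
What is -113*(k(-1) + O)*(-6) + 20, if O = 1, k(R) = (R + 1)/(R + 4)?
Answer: 698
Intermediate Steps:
k(R) = (1 + R)/(4 + R)
-113*(k(-1) + O)*(-6) + 20 = -113*((1 - 1)/(4 - 1) + 1)*(-6) + 20 = -113*(0/3 + 1)*(-6) + 20 = -113*((⅓)*0 + 1)*(-6) + 20 = -113*(0 + 1)*(-6) + 20 = -113*(-6) + 20 = 678 + 20 = 698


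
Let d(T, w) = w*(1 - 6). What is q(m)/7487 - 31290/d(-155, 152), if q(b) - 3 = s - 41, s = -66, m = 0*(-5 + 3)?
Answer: 23418919/569012 ≈ 41.157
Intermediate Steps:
m = 0 (m = 0*(-2) = 0)
d(T, w) = -5*w (d(T, w) = w*(-5) = -5*w)
q(b) = -104 (q(b) = 3 + (-66 - 41) = 3 - 107 = -104)
q(m)/7487 - 31290/d(-155, 152) = -104/7487 - 31290/((-5*152)) = -104*1/7487 - 31290/(-760) = -104/7487 - 31290*(-1/760) = -104/7487 + 3129/76 = 23418919/569012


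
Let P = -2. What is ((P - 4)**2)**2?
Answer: 1296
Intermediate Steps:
((P - 4)**2)**2 = ((-2 - 4)**2)**2 = ((-6)**2)**2 = 36**2 = 1296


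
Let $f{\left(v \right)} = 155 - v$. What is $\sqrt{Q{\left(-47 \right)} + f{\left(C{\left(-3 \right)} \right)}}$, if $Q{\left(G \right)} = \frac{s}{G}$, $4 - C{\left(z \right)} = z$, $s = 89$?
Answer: $\frac{3 \sqrt{35861}}{47} \approx 12.087$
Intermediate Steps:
$C{\left(z \right)} = 4 - z$
$Q{\left(G \right)} = \frac{89}{G}$
$\sqrt{Q{\left(-47 \right)} + f{\left(C{\left(-3 \right)} \right)}} = \sqrt{\frac{89}{-47} + \left(155 - \left(4 - -3\right)\right)} = \sqrt{89 \left(- \frac{1}{47}\right) + \left(155 - \left(4 + 3\right)\right)} = \sqrt{- \frac{89}{47} + \left(155 - 7\right)} = \sqrt{- \frac{89}{47} + 148} = \sqrt{\frac{6867}{47}} = \frac{3 \sqrt{35861}}{47}$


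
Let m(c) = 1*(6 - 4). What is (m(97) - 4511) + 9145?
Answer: 4636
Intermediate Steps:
m(c) = 2 (m(c) = 1*2 = 2)
(m(97) - 4511) + 9145 = (2 - 4511) + 9145 = -4509 + 9145 = 4636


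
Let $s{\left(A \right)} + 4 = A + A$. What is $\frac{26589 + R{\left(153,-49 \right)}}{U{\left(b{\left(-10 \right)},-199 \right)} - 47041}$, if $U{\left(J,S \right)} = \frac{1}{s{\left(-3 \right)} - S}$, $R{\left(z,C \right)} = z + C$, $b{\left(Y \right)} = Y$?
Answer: $- \frac{5044977}{8890748} \approx -0.56744$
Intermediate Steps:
$s{\left(A \right)} = -4 + 2 A$ ($s{\left(A \right)} = -4 + \left(A + A\right) = -4 + 2 A$)
$R{\left(z,C \right)} = C + z$
$U{\left(J,S \right)} = \frac{1}{-10 - S}$ ($U{\left(J,S \right)} = \frac{1}{\left(-4 + 2 \left(-3\right)\right) - S} = \frac{1}{\left(-4 - 6\right) - S} = \frac{1}{-10 - S}$)
$\frac{26589 + R{\left(153,-49 \right)}}{U{\left(b{\left(-10 \right)},-199 \right)} - 47041} = \frac{26589 + \left(-49 + 153\right)}{- \frac{1}{10 - 199} - 47041} = \frac{26589 + 104}{- \frac{1}{-189} - 47041} = \frac{26693}{\left(-1\right) \left(- \frac{1}{189}\right) - 47041} = \frac{26693}{\frac{1}{189} - 47041} = \frac{26693}{- \frac{8890748}{189}} = 26693 \left(- \frac{189}{8890748}\right) = - \frac{5044977}{8890748}$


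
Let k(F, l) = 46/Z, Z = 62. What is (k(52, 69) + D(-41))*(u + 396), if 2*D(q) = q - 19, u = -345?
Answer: -46257/31 ≈ -1492.2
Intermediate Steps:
k(F, l) = 23/31 (k(F, l) = 46/62 = 46*(1/62) = 23/31)
D(q) = -19/2 + q/2 (D(q) = (q - 19)/2 = (-19 + q)/2 = -19/2 + q/2)
(k(52, 69) + D(-41))*(u + 396) = (23/31 + (-19/2 + (½)*(-41)))*(-345 + 396) = (23/31 + (-19/2 - 41/2))*51 = (23/31 - 30)*51 = -907/31*51 = -46257/31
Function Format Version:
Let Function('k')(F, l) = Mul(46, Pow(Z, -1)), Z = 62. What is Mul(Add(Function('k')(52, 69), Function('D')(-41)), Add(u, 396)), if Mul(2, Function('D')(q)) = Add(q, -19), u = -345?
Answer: Rational(-46257, 31) ≈ -1492.2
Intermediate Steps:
Function('k')(F, l) = Rational(23, 31) (Function('k')(F, l) = Mul(46, Pow(62, -1)) = Mul(46, Rational(1, 62)) = Rational(23, 31))
Function('D')(q) = Add(Rational(-19, 2), Mul(Rational(1, 2), q)) (Function('D')(q) = Mul(Rational(1, 2), Add(q, -19)) = Mul(Rational(1, 2), Add(-19, q)) = Add(Rational(-19, 2), Mul(Rational(1, 2), q)))
Mul(Add(Function('k')(52, 69), Function('D')(-41)), Add(u, 396)) = Mul(Add(Rational(23, 31), Add(Rational(-19, 2), Mul(Rational(1, 2), -41))), Add(-345, 396)) = Mul(Add(Rational(23, 31), Add(Rational(-19, 2), Rational(-41, 2))), 51) = Mul(Add(Rational(23, 31), -30), 51) = Mul(Rational(-907, 31), 51) = Rational(-46257, 31)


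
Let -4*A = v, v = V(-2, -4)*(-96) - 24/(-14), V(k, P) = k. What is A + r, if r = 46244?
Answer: 323369/7 ≈ 46196.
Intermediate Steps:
v = 1356/7 (v = -2*(-96) - 24/(-14) = 192 - 24*(-1/14) = 192 + 12/7 = 1356/7 ≈ 193.71)
A = -339/7 (A = -¼*1356/7 = -339/7 ≈ -48.429)
A + r = -339/7 + 46244 = 323369/7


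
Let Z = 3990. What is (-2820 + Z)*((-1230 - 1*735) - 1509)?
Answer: -4064580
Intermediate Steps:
(-2820 + Z)*((-1230 - 1*735) - 1509) = (-2820 + 3990)*((-1230 - 1*735) - 1509) = 1170*((-1230 - 735) - 1509) = 1170*(-1965 - 1509) = 1170*(-3474) = -4064580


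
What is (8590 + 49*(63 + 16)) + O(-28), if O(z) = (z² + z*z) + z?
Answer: 14001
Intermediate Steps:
O(z) = z + 2*z² (O(z) = (z² + z²) + z = 2*z² + z = z + 2*z²)
(8590 + 49*(63 + 16)) + O(-28) = (8590 + 49*(63 + 16)) - 28*(1 + 2*(-28)) = (8590 + 49*79) - 28*(1 - 56) = (8590 + 3871) - 28*(-55) = 12461 + 1540 = 14001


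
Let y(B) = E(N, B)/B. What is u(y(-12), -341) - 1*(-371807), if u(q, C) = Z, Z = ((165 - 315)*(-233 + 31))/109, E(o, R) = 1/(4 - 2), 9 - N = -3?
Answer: 40557263/109 ≈ 3.7209e+5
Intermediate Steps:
N = 12 (N = 9 - 1*(-3) = 9 + 3 = 12)
E(o, R) = ½ (E(o, R) = 1/2 = ½)
Z = 30300/109 (Z = -150*(-202)*(1/109) = 30300*(1/109) = 30300/109 ≈ 277.98)
y(B) = 1/(2*B)
u(q, C) = 30300/109
u(y(-12), -341) - 1*(-371807) = 30300/109 - 1*(-371807) = 30300/109 + 371807 = 40557263/109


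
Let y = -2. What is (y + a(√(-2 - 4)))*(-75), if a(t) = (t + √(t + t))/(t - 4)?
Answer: 1425/11 + 150*I*√6/11 + 150*2^(¾)*3^(¼)*√I/11 + 75*I*2^(¼)*3^(¾)*√I/11 ≈ 137.82 + 67.813*I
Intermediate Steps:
a(t) = (t + √2*√t)/(-4 + t) (a(t) = (t + √(2*t))/(-4 + t) = (t + √2*√t)/(-4 + t))
(y + a(√(-2 - 4)))*(-75) = (-2 + (√(-2 - 4) + √2*√(√(-2 - 4)))/(-4 + √(-2 - 4)))*(-75) = (-2 + (√(-6) + √2*√(√(-6)))/(-4 + √(-6)))*(-75) = (-2 + (I*√6 + √2*√(I*√6))/(-4 + I*√6))*(-75) = (-2 + (I*√6 + √2*(6^(¼)*√I))/(-4 + I*√6))*(-75) = (-2 + (I*√6 + 2^(¾)*3^(¼)*√I)/(-4 + I*√6))*(-75) = 150 - 75*(I*√6 + 2^(¾)*3^(¼)*√I)/(-4 + I*√6)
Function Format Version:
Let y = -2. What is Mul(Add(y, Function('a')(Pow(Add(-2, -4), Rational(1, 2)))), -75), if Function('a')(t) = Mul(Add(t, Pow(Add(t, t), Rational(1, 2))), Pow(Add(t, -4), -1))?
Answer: Add(Rational(1425, 11), Mul(Rational(150, 11), I, Pow(6, Rational(1, 2))), Mul(Rational(150, 11), Pow(2, Rational(3, 4)), Pow(3, Rational(1, 4)), Pow(I, Rational(1, 2))), Mul(Rational(75, 11), I, Pow(2, Rational(1, 4)), Pow(3, Rational(3, 4)), Pow(I, Rational(1, 2)))) ≈ Add(137.82, Mul(67.813, I))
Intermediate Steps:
Function('a')(t) = Mul(Pow(Add(-4, t), -1), Add(t, Mul(Pow(2, Rational(1, 2)), Pow(t, Rational(1, 2))))) (Function('a')(t) = Mul(Add(t, Pow(Mul(2, t), Rational(1, 2))), Pow(Add(-4, t), -1)) = Mul(Add(t, Mul(Pow(2, Rational(1, 2)), Pow(t, Rational(1, 2)))), Pow(Add(-4, t), -1)) = Mul(Pow(Add(-4, t), -1), Add(t, Mul(Pow(2, Rational(1, 2)), Pow(t, Rational(1, 2))))))
Mul(Add(y, Function('a')(Pow(Add(-2, -4), Rational(1, 2)))), -75) = Mul(Add(-2, Mul(Pow(Add(-4, Pow(Add(-2, -4), Rational(1, 2))), -1), Add(Pow(Add(-2, -4), Rational(1, 2)), Mul(Pow(2, Rational(1, 2)), Pow(Pow(Add(-2, -4), Rational(1, 2)), Rational(1, 2)))))), -75) = Mul(Add(-2, Mul(Pow(Add(-4, Pow(-6, Rational(1, 2))), -1), Add(Pow(-6, Rational(1, 2)), Mul(Pow(2, Rational(1, 2)), Pow(Pow(-6, Rational(1, 2)), Rational(1, 2)))))), -75) = Mul(Add(-2, Mul(Pow(Add(-4, Mul(I, Pow(6, Rational(1, 2)))), -1), Add(Mul(I, Pow(6, Rational(1, 2))), Mul(Pow(2, Rational(1, 2)), Pow(Mul(I, Pow(6, Rational(1, 2))), Rational(1, 2)))))), -75) = Mul(Add(-2, Mul(Pow(Add(-4, Mul(I, Pow(6, Rational(1, 2)))), -1), Add(Mul(I, Pow(6, Rational(1, 2))), Mul(Pow(2, Rational(1, 2)), Mul(Pow(6, Rational(1, 4)), Pow(I, Rational(1, 2))))))), -75) = Mul(Add(-2, Mul(Pow(Add(-4, Mul(I, Pow(6, Rational(1, 2)))), -1), Add(Mul(I, Pow(6, Rational(1, 2))), Mul(Pow(2, Rational(3, 4)), Pow(3, Rational(1, 4)), Pow(I, Rational(1, 2)))))), -75) = Add(150, Mul(-75, Pow(Add(-4, Mul(I, Pow(6, Rational(1, 2)))), -1), Add(Mul(I, Pow(6, Rational(1, 2))), Mul(Pow(2, Rational(3, 4)), Pow(3, Rational(1, 4)), Pow(I, Rational(1, 2))))))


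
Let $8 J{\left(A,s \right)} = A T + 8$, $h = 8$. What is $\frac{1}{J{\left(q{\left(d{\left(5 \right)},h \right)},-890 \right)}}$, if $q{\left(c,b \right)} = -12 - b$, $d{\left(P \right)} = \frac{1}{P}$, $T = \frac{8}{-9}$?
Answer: $\frac{9}{29} \approx 0.31034$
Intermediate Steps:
$T = - \frac{8}{9}$ ($T = 8 \left(- \frac{1}{9}\right) = - \frac{8}{9} \approx -0.88889$)
$J{\left(A,s \right)} = 1 - \frac{A}{9}$ ($J{\left(A,s \right)} = \frac{A \left(- \frac{8}{9}\right) + 8}{8} = \frac{- \frac{8 A}{9} + 8}{8} = \frac{8 - \frac{8 A}{9}}{8} = 1 - \frac{A}{9}$)
$\frac{1}{J{\left(q{\left(d{\left(5 \right)},h \right)},-890 \right)}} = \frac{1}{1 - \frac{-12 - 8}{9}} = \frac{1}{1 - - \frac{20}{9}} = \frac{1}{1 + \frac{20}{9}} = \frac{1}{\frac{29}{9}} = \frac{9}{29}$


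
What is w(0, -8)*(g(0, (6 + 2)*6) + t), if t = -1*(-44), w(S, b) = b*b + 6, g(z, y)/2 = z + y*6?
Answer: 43400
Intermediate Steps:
g(z, y) = 2*z + 12*y (g(z, y) = 2*(z + y*6) = 2*(z + 6*y) = 2*z + 12*y)
w(S, b) = 6 + b**2 (w(S, b) = b**2 + 6 = 6 + b**2)
t = 44
w(0, -8)*(g(0, (6 + 2)*6) + t) = (6 + (-8)**2)*((2*0 + 12*((6 + 2)*6)) + 44) = (6 + 64)*((0 + 12*(8*6)) + 44) = 70*((0 + 12*48) + 44) = 70*((0 + 576) + 44) = 70*(576 + 44) = 70*620 = 43400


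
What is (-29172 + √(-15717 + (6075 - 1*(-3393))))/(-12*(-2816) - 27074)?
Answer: -14586/3359 + I*√6249/6718 ≈ -4.3424 + 0.011767*I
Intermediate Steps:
(-29172 + √(-15717 + (6075 - 1*(-3393))))/(-12*(-2816) - 27074) = (-29172 + √(-15717 + (6075 + 3393)))/(33792 - 27074) = (-29172 + √(-15717 + 9468))/6718 = (-29172 + √(-6249))*(1/6718) = (-29172 + I*√6249)*(1/6718) = -14586/3359 + I*√6249/6718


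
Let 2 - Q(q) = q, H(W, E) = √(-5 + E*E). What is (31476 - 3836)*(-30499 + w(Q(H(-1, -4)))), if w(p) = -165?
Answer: -847552960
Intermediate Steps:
H(W, E) = √(-5 + E²)
Q(q) = 2 - q
(31476 - 3836)*(-30499 + w(Q(H(-1, -4)))) = (31476 - 3836)*(-30499 - 165) = 27640*(-30664) = -847552960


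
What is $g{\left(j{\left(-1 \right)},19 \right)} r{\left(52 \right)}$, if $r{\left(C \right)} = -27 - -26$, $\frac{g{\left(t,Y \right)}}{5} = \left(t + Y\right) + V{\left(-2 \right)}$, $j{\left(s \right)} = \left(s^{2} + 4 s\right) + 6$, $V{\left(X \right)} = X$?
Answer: $-100$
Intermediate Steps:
$j{\left(s \right)} = 6 + s^{2} + 4 s$
$g{\left(t,Y \right)} = -10 + 5 Y + 5 t$ ($g{\left(t,Y \right)} = 5 \left(\left(t + Y\right) - 2\right) = 5 \left(\left(Y + t\right) - 2\right) = 5 \left(-2 + Y + t\right) = -10 + 5 Y + 5 t$)
$r{\left(C \right)} = -1$ ($r{\left(C \right)} = -27 + 26 = -1$)
$g{\left(j{\left(-1 \right)},19 \right)} r{\left(52 \right)} = \left(-10 + 5 \cdot 19 + 5 \left(6 + \left(-1\right)^{2} + 4 \left(-1\right)\right)\right) \left(-1\right) = \left(-10 + 95 + 5 \left(6 + 1 - 4\right)\right) \left(-1\right) = \left(-10 + 95 + 5 \cdot 3\right) \left(-1\right) = \left(-10 + 95 + 15\right) \left(-1\right) = 100 \left(-1\right) = -100$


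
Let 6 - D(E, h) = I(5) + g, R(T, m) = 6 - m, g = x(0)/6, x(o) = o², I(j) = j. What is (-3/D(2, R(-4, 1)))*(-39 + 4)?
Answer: 105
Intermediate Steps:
g = 0 (g = 0²/6 = 0*(⅙) = 0)
D(E, h) = 1 (D(E, h) = 6 - (5 + 0) = 6 - 1*5 = 6 - 5 = 1)
(-3/D(2, R(-4, 1)))*(-39 + 4) = (-3/1)*(-39 + 4) = (1*(-3))*(-35) = -3*(-35) = 105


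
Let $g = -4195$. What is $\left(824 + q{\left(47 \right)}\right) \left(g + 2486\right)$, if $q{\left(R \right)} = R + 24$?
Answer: $-1529555$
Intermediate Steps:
$q{\left(R \right)} = 24 + R$
$\left(824 + q{\left(47 \right)}\right) \left(g + 2486\right) = \left(824 + \left(24 + 47\right)\right) \left(-4195 + 2486\right) = \left(824 + 71\right) \left(-1709\right) = 895 \left(-1709\right) = -1529555$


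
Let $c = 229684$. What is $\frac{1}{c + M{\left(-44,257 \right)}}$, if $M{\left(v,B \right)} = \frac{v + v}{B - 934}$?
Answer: $\frac{677}{155496156} \approx 4.3538 \cdot 10^{-6}$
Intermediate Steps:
$M{\left(v,B \right)} = \frac{2 v}{-934 + B}$
$\frac{1}{c + M{\left(-44,257 \right)}} = \frac{1}{229684 + 2 \left(-44\right) \frac{1}{-934 + 257}} = \frac{1}{229684 + 2 \left(-44\right) \frac{1}{-677}} = \frac{1}{229684 + 2 \left(-44\right) \left(- \frac{1}{677}\right)} = \frac{1}{229684 + \frac{88}{677}} = \frac{1}{\frac{155496156}{677}} = \frac{677}{155496156}$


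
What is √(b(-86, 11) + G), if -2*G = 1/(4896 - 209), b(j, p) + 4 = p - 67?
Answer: I*√5272321934/9374 ≈ 7.746*I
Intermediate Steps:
b(j, p) = -71 + p (b(j, p) = -4 + (p - 67) = -4 + (-67 + p) = -71 + p)
G = -1/9374 (G = -1/(2*(4896 - 209)) = -½/4687 = -½*1/4687 = -1/9374 ≈ -0.00010668)
√(b(-86, 11) + G) = √((-71 + 11) - 1/9374) = √(-60 - 1/9374) = √(-562441/9374) = I*√5272321934/9374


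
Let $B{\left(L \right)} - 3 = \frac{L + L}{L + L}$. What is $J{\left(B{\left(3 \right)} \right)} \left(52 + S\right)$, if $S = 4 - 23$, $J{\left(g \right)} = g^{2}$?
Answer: $528$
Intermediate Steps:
$B{\left(L \right)} = 4$ ($B{\left(L \right)} = 3 + \frac{L + L}{L + L} = 3 + \frac{2 L}{2 L} = 3 + 2 L \frac{1}{2 L} = 3 + 1 = 4$)
$S = -19$ ($S = 4 - 23 = -19$)
$J{\left(B{\left(3 \right)} \right)} \left(52 + S\right) = 4^{2} \left(52 - 19\right) = 16 \cdot 33 = 528$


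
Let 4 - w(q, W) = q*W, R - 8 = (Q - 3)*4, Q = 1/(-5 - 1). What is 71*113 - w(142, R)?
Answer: 22069/3 ≈ 7356.3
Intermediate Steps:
Q = -⅙ (Q = 1/(-6) = -⅙ ≈ -0.16667)
R = -14/3 (R = 8 + (-⅙ - 3)*4 = 8 - 19/6*4 = 8 - 38/3 = -14/3 ≈ -4.6667)
w(q, W) = 4 - W*q (w(q, W) = 4 - q*W = 4 - W*q)
71*113 - w(142, R) = 71*113 - (4 - 1*(-14/3)*142) = 8023 - (4 + 1988/3) = 8023 - 1*2000/3 = 8023 - 2000/3 = 22069/3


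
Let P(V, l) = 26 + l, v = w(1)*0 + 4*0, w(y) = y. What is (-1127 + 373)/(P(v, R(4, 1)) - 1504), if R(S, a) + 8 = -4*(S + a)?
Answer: 377/753 ≈ 0.50066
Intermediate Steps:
R(S, a) = -8 - 4*S - 4*a (R(S, a) = -8 - 4*(S + a) = -8 + (-4*S - 4*a) = -8 - 4*S - 4*a)
v = 0 (v = 1*0 + 4*0 = 0 + 0 = 0)
(-1127 + 373)/(P(v, R(4, 1)) - 1504) = (-1127 + 373)/((26 + (-8 - 4*4 - 4*1)) - 1504) = -754/((26 + (-8 - 16 - 4)) - 1504) = -754/((26 - 28) - 1504) = -754/(-2 - 1504) = -754/(-1506) = -754*(-1/1506) = 377/753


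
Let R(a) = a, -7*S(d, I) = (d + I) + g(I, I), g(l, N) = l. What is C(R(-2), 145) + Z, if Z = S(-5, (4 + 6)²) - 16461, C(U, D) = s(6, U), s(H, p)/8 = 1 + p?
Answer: -115478/7 ≈ -16497.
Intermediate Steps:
S(d, I) = -2*I/7 - d/7 (S(d, I) = -((d + I) + I)/7 = -((I + d) + I)/7 = -(d + 2*I)/7 = -2*I/7 - d/7)
s(H, p) = 8 + 8*p (s(H, p) = 8*(1 + p) = 8 + 8*p)
C(U, D) = 8 + 8*U
Z = -115422/7 (Z = (-2*(4 + 6)²/7 - ⅐*(-5)) - 16461 = (-2/7*10² + 5/7) - 16461 = (-2/7*100 + 5/7) - 16461 = (-200/7 + 5/7) - 16461 = -195/7 - 16461 = -115422/7 ≈ -16489.)
C(R(-2), 145) + Z = (8 + 8*(-2)) - 115422/7 = (8 - 16) - 115422/7 = -8 - 115422/7 = -115478/7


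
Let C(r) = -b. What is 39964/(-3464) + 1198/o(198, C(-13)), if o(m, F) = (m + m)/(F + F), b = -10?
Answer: 4198231/85734 ≈ 48.968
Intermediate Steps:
C(r) = 10 (C(r) = -1*(-10) = 10)
o(m, F) = m/F (o(m, F) = (2*m)/((2*F)) = (2*m)*(1/(2*F)) = m/F)
39964/(-3464) + 1198/o(198, C(-13)) = 39964/(-3464) + 1198/((198/10)) = 39964*(-1/3464) + 1198/((198*(⅒))) = -9991/866 + 1198/(99/5) = -9991/866 + 1198*(5/99) = -9991/866 + 5990/99 = 4198231/85734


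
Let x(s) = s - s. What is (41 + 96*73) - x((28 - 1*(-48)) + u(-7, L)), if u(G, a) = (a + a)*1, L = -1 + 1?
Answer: 7049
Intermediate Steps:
L = 0
u(G, a) = 2*a (u(G, a) = (2*a)*1 = 2*a)
x(s) = 0
(41 + 96*73) - x((28 - 1*(-48)) + u(-7, L)) = (41 + 96*73) - 1*0 = (41 + 7008) + 0 = 7049 + 0 = 7049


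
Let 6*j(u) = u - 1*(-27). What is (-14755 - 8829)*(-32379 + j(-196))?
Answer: 2292871856/3 ≈ 7.6429e+8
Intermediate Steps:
j(u) = 9/2 + u/6 (j(u) = (u - 1*(-27))/6 = (u + 27)/6 = (27 + u)/6 = 9/2 + u/6)
(-14755 - 8829)*(-32379 + j(-196)) = (-14755 - 8829)*(-32379 + (9/2 + (1/6)*(-196))) = -23584*(-32379 + (9/2 - 98/3)) = -23584*(-32379 - 169/6) = -23584*(-194443/6) = 2292871856/3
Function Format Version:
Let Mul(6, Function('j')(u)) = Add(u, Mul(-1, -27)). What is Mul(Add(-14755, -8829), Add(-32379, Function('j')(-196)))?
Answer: Rational(2292871856, 3) ≈ 7.6429e+8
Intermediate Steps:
Function('j')(u) = Add(Rational(9, 2), Mul(Rational(1, 6), u)) (Function('j')(u) = Mul(Rational(1, 6), Add(u, Mul(-1, -27))) = Mul(Rational(1, 6), Add(u, 27)) = Mul(Rational(1, 6), Add(27, u)) = Add(Rational(9, 2), Mul(Rational(1, 6), u)))
Mul(Add(-14755, -8829), Add(-32379, Function('j')(-196))) = Mul(Add(-14755, -8829), Add(-32379, Add(Rational(9, 2), Mul(Rational(1, 6), -196)))) = Mul(-23584, Add(-32379, Add(Rational(9, 2), Rational(-98, 3)))) = Mul(-23584, Add(-32379, Rational(-169, 6))) = Mul(-23584, Rational(-194443, 6)) = Rational(2292871856, 3)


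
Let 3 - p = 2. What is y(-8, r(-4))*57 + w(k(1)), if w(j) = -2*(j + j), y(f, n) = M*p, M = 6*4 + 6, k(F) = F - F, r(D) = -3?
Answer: 1710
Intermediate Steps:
k(F) = 0
M = 30 (M = 24 + 6 = 30)
p = 1 (p = 3 - 1*2 = 3 - 2 = 1)
y(f, n) = 30 (y(f, n) = 30*1 = 30)
w(j) = -4*j
y(-8, r(-4))*57 + w(k(1)) = 30*57 - 4*0 = 1710 + 0 = 1710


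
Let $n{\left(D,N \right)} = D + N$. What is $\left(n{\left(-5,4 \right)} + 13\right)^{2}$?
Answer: $144$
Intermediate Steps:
$\left(n{\left(-5,4 \right)} + 13\right)^{2} = \left(\left(-5 + 4\right) + 13\right)^{2} = \left(-1 + 13\right)^{2} = 12^{2} = 144$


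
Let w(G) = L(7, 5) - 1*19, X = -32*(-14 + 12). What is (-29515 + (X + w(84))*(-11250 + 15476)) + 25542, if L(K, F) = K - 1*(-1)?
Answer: 220005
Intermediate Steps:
L(K, F) = 1 + K (L(K, F) = K + 1 = 1 + K)
X = 64 (X = -32*(-2) = 64)
w(G) = -11 (w(G) = (1 + 7) - 1*19 = 8 - 19 = -11)
(-29515 + (X + w(84))*(-11250 + 15476)) + 25542 = (-29515 + (64 - 11)*(-11250 + 15476)) + 25542 = (-29515 + 53*4226) + 25542 = (-29515 + 223978) + 25542 = 194463 + 25542 = 220005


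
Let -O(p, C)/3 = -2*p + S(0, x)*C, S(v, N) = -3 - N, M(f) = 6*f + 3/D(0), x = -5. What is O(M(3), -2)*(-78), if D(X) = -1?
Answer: -7956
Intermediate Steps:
M(f) = -3 + 6*f (M(f) = 6*f + 3/(-1) = 6*f + 3*(-1) = 6*f - 3 = -3 + 6*f)
O(p, C) = -6*C + 6*p (O(p, C) = -3*(-2*p + (-3 - 1*(-5))*C) = -3*(-2*p + (-3 + 5)*C) = -3*(-2*p + 2*C) = -6*C + 6*p)
O(M(3), -2)*(-78) = (-6*(-2) + 6*(-3 + 6*3))*(-78) = (12 + 6*(-3 + 18))*(-78) = (12 + 6*15)*(-78) = (12 + 90)*(-78) = 102*(-78) = -7956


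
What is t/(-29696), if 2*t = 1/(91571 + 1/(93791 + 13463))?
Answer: -53627/291654988815360 ≈ -1.8387e-10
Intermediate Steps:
t = 53627/9821356035 (t = 1/(2*(91571 + 1/(93791 + 13463))) = 1/(2*(91571 + 1/107254)) = 1/(2*(9821356035/107254)) = (1/2)*(107254/9821356035) = 53627/9821356035 ≈ 5.4602e-6)
t/(-29696) = (53627/9821356035)/(-29696) = (53627/9821356035)*(-1/29696) = -53627/291654988815360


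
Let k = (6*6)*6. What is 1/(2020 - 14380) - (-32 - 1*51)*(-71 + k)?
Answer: 148752599/12360 ≈ 12035.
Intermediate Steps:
k = 216 (k = 36*6 = 216)
1/(2020 - 14380) - (-32 - 1*51)*(-71 + k) = 1/(2020 - 14380) - (-32 - 1*51)*(-71 + 216) = 1/(-12360) - (-32 - 51)*145 = -1/12360 - (-83)*145 = -1/12360 - 1*(-12035) = -1/12360 + 12035 = 148752599/12360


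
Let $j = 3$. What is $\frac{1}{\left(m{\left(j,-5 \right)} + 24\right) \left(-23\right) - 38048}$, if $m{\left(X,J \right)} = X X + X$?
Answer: $- \frac{1}{38876} \approx -2.5723 \cdot 10^{-5}$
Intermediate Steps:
$m{\left(X,J \right)} = X + X^{2}$ ($m{\left(X,J \right)} = X^{2} + X = X + X^{2}$)
$\frac{1}{\left(m{\left(j,-5 \right)} + 24\right) \left(-23\right) - 38048} = \frac{1}{\left(3 \left(1 + 3\right) + 24\right) \left(-23\right) - 38048} = \frac{1}{\left(3 \cdot 4 + 24\right) \left(-23\right) - 38048} = \frac{1}{\left(12 + 24\right) \left(-23\right) - 38048} = \frac{1}{36 \left(-23\right) - 38048} = \frac{1}{-828 - 38048} = \frac{1}{-38876} = - \frac{1}{38876}$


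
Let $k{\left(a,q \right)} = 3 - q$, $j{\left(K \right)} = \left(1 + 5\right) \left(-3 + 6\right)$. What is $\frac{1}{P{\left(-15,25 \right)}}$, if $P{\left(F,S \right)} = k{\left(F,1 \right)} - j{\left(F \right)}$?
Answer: $- \frac{1}{16} \approx -0.0625$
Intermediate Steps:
$j{\left(K \right)} = 18$ ($j{\left(K \right)} = 6 \cdot 3 = 18$)
$P{\left(F,S \right)} = -16$ ($P{\left(F,S \right)} = \left(3 - 1\right) - 18 = 2 - 18 = -16$)
$\frac{1}{P{\left(-15,25 \right)}} = \frac{1}{-16} = - \frac{1}{16}$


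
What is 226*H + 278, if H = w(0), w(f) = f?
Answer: 278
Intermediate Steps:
H = 0
226*H + 278 = 226*0 + 278 = 0 + 278 = 278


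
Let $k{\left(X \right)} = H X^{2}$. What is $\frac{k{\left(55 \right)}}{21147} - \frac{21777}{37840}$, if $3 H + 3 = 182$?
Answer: $\frac{19107859343}{2400607440} \approx 7.9596$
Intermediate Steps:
$H = \frac{179}{3}$ ($H = -1 + \frac{1}{3} \cdot 182 = -1 + \frac{182}{3} = \frac{179}{3} \approx 59.667$)
$k{\left(X \right)} = \frac{179 X^{2}}{3}$
$\frac{k{\left(55 \right)}}{21147} - \frac{21777}{37840} = \frac{\frac{179}{3} \cdot 55^{2}}{21147} - \frac{21777}{37840} = \frac{179}{3} \cdot 3025 \cdot \frac{1}{21147} - \frac{21777}{37840} = \frac{541475}{3} \cdot \frac{1}{21147} - \frac{21777}{37840} = \frac{541475}{63441} - \frac{21777}{37840} = \frac{19107859343}{2400607440}$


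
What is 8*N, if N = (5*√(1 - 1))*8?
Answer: 0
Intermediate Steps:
N = 0 (N = (5*√0)*8 = (5*0)*8 = 0*8 = 0)
8*N = 8*0 = 0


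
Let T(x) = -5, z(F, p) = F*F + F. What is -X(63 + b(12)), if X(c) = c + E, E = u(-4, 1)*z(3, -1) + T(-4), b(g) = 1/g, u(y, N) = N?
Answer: -841/12 ≈ -70.083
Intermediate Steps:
z(F, p) = F + F² (z(F, p) = F² + F = F + F²)
b(g) = 1/g
E = 7 (E = 1*(3*(1 + 3)) - 5 = 1*(3*4) - 5 = 1*12 - 5 = 12 - 5 = 7)
X(c) = 7 + c (X(c) = c + 7 = 7 + c)
-X(63 + b(12)) = -(7 + (63 + 1/12)) = -(7 + 757/12) = -1*841/12 = -841/12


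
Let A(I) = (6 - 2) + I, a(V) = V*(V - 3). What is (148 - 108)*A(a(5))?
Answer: 560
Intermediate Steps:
a(V) = V*(-3 + V)
A(I) = 4 + I
(148 - 108)*A(a(5)) = (148 - 108)*(4 + 5*(-3 + 5)) = 40*(4 + 5*2) = 40*(4 + 10) = 40*14 = 560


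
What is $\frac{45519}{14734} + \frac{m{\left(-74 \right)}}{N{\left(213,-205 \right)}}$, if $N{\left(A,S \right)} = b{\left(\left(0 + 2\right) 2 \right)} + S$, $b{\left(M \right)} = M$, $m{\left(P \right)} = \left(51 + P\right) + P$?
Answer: $\frac{10578517}{2961534} \approx 3.572$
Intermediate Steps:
$m{\left(P \right)} = 51 + 2 P$
$N{\left(A,S \right)} = 4 + S$ ($N{\left(A,S \right)} = \left(0 + 2\right) 2 + S = 2 \cdot 2 + S = 4 + S$)
$\frac{45519}{14734} + \frac{m{\left(-74 \right)}}{N{\left(213,-205 \right)}} = \frac{45519}{14734} + \frac{51 + 2 \left(-74\right)}{4 - 205} = 45519 \cdot \frac{1}{14734} + \frac{51 - 148}{-201} = \frac{45519}{14734} - - \frac{97}{201} = \frac{45519}{14734} + \frac{97}{201} = \frac{10578517}{2961534}$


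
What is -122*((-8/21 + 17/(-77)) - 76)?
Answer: 2158790/231 ≈ 9345.4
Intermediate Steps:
-122*((-8/21 + 17/(-77)) - 76) = -122*((-8*1/21 + 17*(-1/77)) - 76) = -122*((-8/21 - 17/77) - 76) = -122*(-139/231 - 76) = -122*(-17695/231) = 2158790/231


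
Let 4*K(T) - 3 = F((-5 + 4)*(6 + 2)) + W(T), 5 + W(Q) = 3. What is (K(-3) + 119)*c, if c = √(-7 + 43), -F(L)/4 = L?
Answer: 1527/2 ≈ 763.50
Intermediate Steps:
W(Q) = -2 (W(Q) = -5 + 3 = -2)
F(L) = -4*L
c = 6 (c = √36 = 6)
K(T) = 33/4 (K(T) = ¾ + (-4*(-5 + 4)*(6 + 2) - 2)/4 = ¾ + (-(-4)*8 - 2)/4 = ¾ + (-4*(-8) - 2)/4 = ¾ + (32 - 2)/4 = ¾ + (¼)*30 = ¾ + 15/2 = 33/4)
(K(-3) + 119)*c = (33/4 + 119)*6 = (509/4)*6 = 1527/2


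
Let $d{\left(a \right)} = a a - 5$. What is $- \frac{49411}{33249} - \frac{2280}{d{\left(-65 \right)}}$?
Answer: $- \frac{14216107}{7015539} \approx -2.0264$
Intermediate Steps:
$d{\left(a \right)} = -5 + a^{2}$ ($d{\left(a \right)} = a^{2} - 5 = -5 + a^{2}$)
$- \frac{49411}{33249} - \frac{2280}{d{\left(-65 \right)}} = - \frac{49411}{33249} - \frac{2280}{-5 + \left(-65\right)^{2}} = \left(-49411\right) \frac{1}{33249} - \frac{2280}{-5 + 4225} = - \frac{49411}{33249} - \frac{2280}{4220} = - \frac{49411}{33249} - \frac{114}{211} = - \frac{14216107}{7015539}$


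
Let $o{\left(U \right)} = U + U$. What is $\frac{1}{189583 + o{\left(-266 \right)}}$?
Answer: $\frac{1}{189051} \approx 5.2896 \cdot 10^{-6}$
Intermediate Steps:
$o{\left(U \right)} = 2 U$
$\frac{1}{189583 + o{\left(-266 \right)}} = \frac{1}{189583 + 2 \left(-266\right)} = \frac{1}{189583 - 532} = \frac{1}{189051}$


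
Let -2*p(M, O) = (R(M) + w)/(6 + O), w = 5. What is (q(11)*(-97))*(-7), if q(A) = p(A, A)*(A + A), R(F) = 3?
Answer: -59752/17 ≈ -3514.8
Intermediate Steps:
p(M, O) = -4/(6 + O) (p(M, O) = -(3 + 5)/(2*(6 + O)) = -4/(6 + O))
q(A) = -8*A/(6 + A) (q(A) = (-4/(6 + A))*(A + A) = (-4/(6 + A))*(2*A) = -8*A/(6 + A))
(q(11)*(-97))*(-7) = (-8*11/(6 + 11)*(-97))*(-7) = (-8*11/17*(-97))*(-7) = (-8*11*1/17*(-97))*(-7) = -88/17*(-97)*(-7) = (8536/17)*(-7) = -59752/17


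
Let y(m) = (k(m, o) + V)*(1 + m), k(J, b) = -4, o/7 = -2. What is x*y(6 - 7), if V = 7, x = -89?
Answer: 0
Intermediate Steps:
o = -14 (o = 7*(-2) = -14)
y(m) = 3 + 3*m (y(m) = (-4 + 7)*(1 + m) = 3*(1 + m) = 3 + 3*m)
x*y(6 - 7) = -89*(3 + 3*(6 - 7)) = -89*(3 + 3*(-1)) = -89*(3 - 3) = -89*0 = 0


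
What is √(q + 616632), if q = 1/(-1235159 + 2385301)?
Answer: √815697224446117790/1150142 ≈ 785.26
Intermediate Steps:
q = 1/1150142 ≈ 8.6946e-7
√(q + 616632) = √(1/1150142 + 616632) = √(709214361745/1150142) = √815697224446117790/1150142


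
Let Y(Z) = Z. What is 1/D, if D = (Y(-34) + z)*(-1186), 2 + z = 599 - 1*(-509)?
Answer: -1/1271392 ≈ -7.8654e-7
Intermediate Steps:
z = 1106 (z = -2 + (599 - 1*(-509)) = -2 + (599 + 509) = -2 + 1108 = 1106)
D = -1271392 (D = (-34 + 1106)*(-1186) = 1072*(-1186) = -1271392)
1/D = 1/(-1271392) = -1/1271392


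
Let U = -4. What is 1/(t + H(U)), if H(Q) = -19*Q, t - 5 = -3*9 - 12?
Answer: 1/42 ≈ 0.023810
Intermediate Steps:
t = -34 (t = 5 + (-3*9 - 12) = 5 + (-27 - 12) = 5 - 39 = -34)
1/(t + H(U)) = 1/(-34 - 19*(-4)) = 1/(-34 + 76) = 1/42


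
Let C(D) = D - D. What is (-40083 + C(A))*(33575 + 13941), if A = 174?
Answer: -1904583828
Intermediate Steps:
C(D) = 0
(-40083 + C(A))*(33575 + 13941) = (-40083 + 0)*(33575 + 13941) = -40083*47516 = -1904583828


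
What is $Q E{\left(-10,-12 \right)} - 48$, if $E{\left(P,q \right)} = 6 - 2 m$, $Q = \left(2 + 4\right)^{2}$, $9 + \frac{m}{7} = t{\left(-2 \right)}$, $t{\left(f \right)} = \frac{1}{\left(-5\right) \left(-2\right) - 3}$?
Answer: $4632$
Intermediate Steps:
$t{\left(f \right)} = \frac{1}{7}$ ($t{\left(f \right)} = \frac{1}{10 - 3} = \frac{1}{7}$)
$m = -62$ ($m = -63 + 7 \cdot \frac{1}{7} = -63 + 1 = -62$)
$Q = 36$ ($Q = 6^{2} = 36$)
$E{\left(P,q \right)} = 130$ ($E{\left(P,q \right)} = 6 - -124 = 6 + 124 = 130$)
$Q E{\left(-10,-12 \right)} - 48 = 36 \cdot 130 - 48 = 4680 - 48 = 4632$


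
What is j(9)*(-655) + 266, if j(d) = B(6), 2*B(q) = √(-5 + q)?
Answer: -123/2 ≈ -61.500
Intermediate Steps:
B(q) = √(-5 + q)/2
j(d) = ½ (j(d) = √(-5 + 6)/2 = √1/2 = (½)*1 = ½)
j(9)*(-655) + 266 = (½)*(-655) + 266 = -655/2 + 266 = -123/2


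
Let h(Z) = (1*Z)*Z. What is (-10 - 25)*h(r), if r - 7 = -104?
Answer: -329315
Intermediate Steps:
r = -97 (r = 7 - 104 = -97)
h(Z) = Z² (h(Z) = Z*Z = Z²)
(-10 - 25)*h(r) = (-10 - 25)*(-97)² = -35*9409 = -329315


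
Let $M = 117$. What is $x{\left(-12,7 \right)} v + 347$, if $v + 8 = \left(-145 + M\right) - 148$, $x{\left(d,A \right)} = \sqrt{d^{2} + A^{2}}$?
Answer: $347 - 184 \sqrt{193} \approx -2209.2$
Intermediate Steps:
$x{\left(d,A \right)} = \sqrt{A^{2} + d^{2}}$
$v = -184$ ($v = -8 + \left(\left(-145 + 117\right) - 148\right) = -8 - 176 = -184$)
$x{\left(-12,7 \right)} v + 347 = \sqrt{7^{2} + \left(-12\right)^{2}} \left(-184\right) + 347 = \sqrt{49 + 144} \left(-184\right) + 347 = \sqrt{193} \left(-184\right) + 347 = - 184 \sqrt{193} + 347 = 347 - 184 \sqrt{193}$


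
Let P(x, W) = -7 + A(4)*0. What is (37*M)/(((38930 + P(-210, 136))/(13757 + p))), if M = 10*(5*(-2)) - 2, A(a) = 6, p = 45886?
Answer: -225092682/38923 ≈ -5783.0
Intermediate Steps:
M = -102 (M = 10*(-10) - 2 = -100 - 2 = -102)
P(x, W) = -7 (P(x, W) = -7 + 6*0 = -7 + 0 = -7)
(37*M)/(((38930 + P(-210, 136))/(13757 + p))) = (37*(-102))/(((38930 - 7)/(13757 + 45886))) = -3774/(38923/59643) = -3774/(38923*(1/59643)) = -3774/38923/59643 = -3774*59643/38923 = -225092682/38923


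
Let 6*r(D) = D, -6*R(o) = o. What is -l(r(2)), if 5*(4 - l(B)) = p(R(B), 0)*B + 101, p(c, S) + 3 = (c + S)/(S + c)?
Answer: 241/15 ≈ 16.067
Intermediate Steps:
R(o) = -o/6
r(D) = D/6
p(c, S) = -2 (p(c, S) = -3 + (c + S)/(S + c) = -3 + (S + c)/(S + c) = -3 + 1 = -2)
l(B) = -81/5 + 2*B/5 (l(B) = 4 - (-2*B + 101)/5 = 4 - (101 - 2*B)/5 = 4 + (-101/5 + 2*B/5) = -81/5 + 2*B/5)
-l(r(2)) = -(-81/5 + 2*((⅙)*2)/5) = -(-81/5 + (⅖)*(⅓)) = -(-81/5 + 2/15) = -1*(-241/15) = 241/15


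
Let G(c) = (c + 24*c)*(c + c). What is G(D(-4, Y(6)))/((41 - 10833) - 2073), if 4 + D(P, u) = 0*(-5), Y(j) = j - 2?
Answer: -160/2573 ≈ -0.062184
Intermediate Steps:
Y(j) = -2 + j
D(P, u) = -4 (D(P, u) = -4 + 0*(-5) = -4 + 0 = -4)
G(c) = 50*c**2 (G(c) = (25*c)*(2*c) = 50*c**2)
G(D(-4, Y(6)))/((41 - 10833) - 2073) = (50*(-4)**2)/((41 - 10833) - 2073) = (50*16)/(-10792 - 2073) = 800/(-12865) = 800*(-1/12865) = -160/2573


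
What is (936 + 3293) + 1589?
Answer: 5818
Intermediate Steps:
(936 + 3293) + 1589 = 4229 + 1589 = 5818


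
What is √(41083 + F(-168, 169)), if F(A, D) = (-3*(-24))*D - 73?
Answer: √53178 ≈ 230.60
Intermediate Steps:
F(A, D) = -73 + 72*D (F(A, D) = 72*D - 73 = -73 + 72*D)
√(41083 + F(-168, 169)) = √(41083 + (-73 + 72*169)) = √(41083 + (-73 + 12168)) = √(41083 + 12095) = √53178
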